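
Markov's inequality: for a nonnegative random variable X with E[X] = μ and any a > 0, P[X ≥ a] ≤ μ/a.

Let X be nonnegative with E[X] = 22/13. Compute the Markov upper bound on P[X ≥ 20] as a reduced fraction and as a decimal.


μ = E[X] = 22/13, a = 20.
Markov: P[X ≥ 20] ≤ μ/a = (22/13)/20 = 11/130.
Numerically: ≈ 0.085.
(Since a = 20 > μ = 1.692, the bound 11/130 is < 1 and informative.)

P[X ≥ 20] ≤ 11/130 ≈ 0.085.


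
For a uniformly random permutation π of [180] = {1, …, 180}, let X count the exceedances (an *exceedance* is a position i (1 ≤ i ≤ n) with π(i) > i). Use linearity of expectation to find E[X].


Write X = Σ_{i=1}^{180} X_i, where X_i = 1_{π(i) > i}.
For each fixed i, π(i) is uniform over {1, …, 180} (marginal of a uniform permutation), so P[π(i) > i] = (n − i)/n. Summing: Σ_{i=1}^{180} (n − i)/n = (0 + 1 + … + 179)/180 = 180(180 − 1)/(2·180) = (180 − 1)/2.
Hence E[X] = Σ_{i=1}^{180} (180 − i)/180 = 179/2 ≈ 89.50000.

E[X] = 179/2 = 89.50000.


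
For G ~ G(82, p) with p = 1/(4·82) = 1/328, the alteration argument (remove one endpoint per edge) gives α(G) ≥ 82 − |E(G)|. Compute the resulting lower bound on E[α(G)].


E[|E(G)|] = C(82, 2)·p = 3321 · (1/328) = 81/8.
E[α(G)] ≥ n − E[|E(G)|] = 82 − 81/8 = 575/8.
Numerically: ≈ 71.875.
(This is only a lower bound; the true E[α(G)] may be larger.)

E[α(G)] ≥ 575/8 ≈ 71.875.


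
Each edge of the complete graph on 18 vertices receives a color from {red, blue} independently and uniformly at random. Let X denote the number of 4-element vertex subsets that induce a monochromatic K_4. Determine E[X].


Let X = Σ_S X_S over the C(18, 4) = 3060 subsets S of size 4, where X_S = 1 if the K_4 on S is monochromatic.
For a fixed S, the K_4 on S has C(4, 2) = 6 edges. P[all 6 edges red] = (1/2)^6, and likewise for blue, so P[monochromatic] = 2·(1/2)^6 = 2^{1 − 6} = 1/32.
Summing: E[X] = C(18, 4) · 2^{1 − 6} = 3060 · 1/32 = 765/8.
Numerically: E[X] ≈ 95.62500.

E[X] = C(18,4)·2^(1−C(4,2)) = 765/8 ≈ 95.62500.


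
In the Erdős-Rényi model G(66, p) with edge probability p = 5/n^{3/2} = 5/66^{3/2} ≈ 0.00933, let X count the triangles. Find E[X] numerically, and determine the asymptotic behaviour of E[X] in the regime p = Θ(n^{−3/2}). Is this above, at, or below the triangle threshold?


Number of potential triangles: C(66, 3) = 45760.
Each occurs with probability p³ ≈ (0.00933)³ ≈ 8.10891e-07.
By linearity: E[X] = C(66, 3)·p³ ≈ 45760 · 8.10891e-07 ≈ 0.037.
Since α = 3/2 > 1, p = c/n^{3/2} = o(1/n) is below the triangle threshold p ~ 1/n. Asymptotically E[X] ~ (c³/6)·n^{3(1−α)} = (5³/6)·n^{-1.5} → 0, so by Markov's inequality G has no triangles w.h.p.

E[X] ≈ 0.037; in regime p = Θ(1/n^{3/2}) E[X] tends to 0 (below the triangle threshold p ~ 1/n).


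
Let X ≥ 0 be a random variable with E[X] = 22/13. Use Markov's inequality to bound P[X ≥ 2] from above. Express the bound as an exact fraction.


μ = E[X] = 22/13, a = 2.
Markov: P[X ≥ 2] ≤ μ/a = (22/13)/2 = 11/13.
Numerically: ≈ 0.846154.
(Since a = 2 > μ = 1.692308, the bound 11/13 is < 1 and informative.)

P[X ≥ 2] ≤ 11/13 ≈ 0.846154.


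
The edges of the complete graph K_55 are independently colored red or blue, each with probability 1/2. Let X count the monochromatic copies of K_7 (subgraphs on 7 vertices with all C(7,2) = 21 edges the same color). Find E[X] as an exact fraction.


Let X = Σ_S X_S over the C(55, 7) = 202927725 subsets S of size 7, where X_S = 1 if the K_7 on S is monochromatic.
For a fixed S, the K_7 on S has C(7, 2) = 21 edges. P[all 21 edges red] = (1/2)^21, and likewise for blue, so P[monochromatic] = 2·(1/2)^21 = 2^{1 − 21} = 1/1048576.
By linearity of expectation: E[X] = C(55, 7) · 2^{1 − 21} = 202927725 · 1/1048576 = 202927725/1048576.
Numerically: E[X] ≈ 193.527.

E[X] = C(55,7)·2^(1−C(7,2)) = 202927725/1048576 ≈ 193.527.


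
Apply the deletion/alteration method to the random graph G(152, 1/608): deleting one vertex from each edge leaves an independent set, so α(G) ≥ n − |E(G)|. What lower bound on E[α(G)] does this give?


E[|E(G)|] = C(152, 2)·p = 11476 · (1/608) = 151/8.
E[α(G)] ≥ n − E[|E(G)|] = 152 − 151/8 = 1065/8.
Numerically: ≈ 133.125.
(This is only a lower bound; the true E[α(G)] may be larger.)

E[α(G)] ≥ 1065/8 ≈ 133.125.


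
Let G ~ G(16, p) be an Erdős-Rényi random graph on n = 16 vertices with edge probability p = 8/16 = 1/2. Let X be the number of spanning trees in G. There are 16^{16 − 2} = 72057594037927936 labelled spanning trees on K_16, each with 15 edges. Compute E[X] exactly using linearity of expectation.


K_16 has 16^{16 − 2} = 72057594037927936 labelled spanning trees.
For each such spanning tree H, let X_H = 1 if all 15 edges of H are present in G. Then P[X_H = 1] = p^{15} = (1/2)^{15} = 1/32768.
By linearity: E[X] = Σ_H E[X_H] = 72057594037927936 · p^{15} = 72057594037927936 · 1/32768 = 2199023255552.
Numerically: E[X] ≈ 2.199e+12.

E[X] = 72057594037927936 · (1/2)^{15} = 2199023255552 ≈ 2.199e+12.


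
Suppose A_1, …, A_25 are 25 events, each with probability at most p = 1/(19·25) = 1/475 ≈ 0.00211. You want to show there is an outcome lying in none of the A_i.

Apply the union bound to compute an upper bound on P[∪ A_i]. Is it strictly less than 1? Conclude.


Union bound: P[∪_{i=1}^{25} A_i] ≤ Σ_i P[A_i] ≤ 25·p = 25·(1/475) = 1/19.
Numerically: 1/19 ≈ 0.05263.
Is 1/19 < 1? YES.
Since P[∪ A_i] ≤ 1/19 < 1, the complement has P[∩ A_i^c] ≥ 1 − 1/19 = 18/19 > 0, so some outcome avoids every A_i.

25·p = 1/19 ≈ 0.05263; existence CERTIFIED by the union bound.


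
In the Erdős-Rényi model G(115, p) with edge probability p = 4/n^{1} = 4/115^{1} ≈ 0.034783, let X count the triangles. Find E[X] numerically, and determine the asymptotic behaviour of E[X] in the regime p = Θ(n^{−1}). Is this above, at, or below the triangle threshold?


Number of potential triangles: C(115, 3) = 246905.
Each occurs with probability p³ ≈ (0.034783)³ ≈ 4.2081039e-05.
By linearity: E[X] = C(115, 3)·p³ ≈ 246905 · 4.2081039e-05 ≈ 10.39002.
Here α = 1, so p = 4/n is exactly at the triangle threshold p ~ 1/n. Asymptotically E[X] → c³/6 = 4³/6 = 32/3 ≈ 10.66667, a bounded constant. In this regime the triangle count is asymptotically Poisson(c³/6).

E[X] ≈ 10.39002; in regime p = Θ(1/n^{1}) E[X] stays bounded (at the triangle threshold p ~ 1/n).


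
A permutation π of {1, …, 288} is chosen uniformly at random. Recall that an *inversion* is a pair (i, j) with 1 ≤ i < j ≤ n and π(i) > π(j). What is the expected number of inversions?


Write X = Σ X_I over the C(288, 2) = 41328 pairs i < j, with X_I the indicator of one inversion.
There are 41328 indicators.
For each fixed pair i < j, the values π(i) and π(j) are two distinct elements of {1, …, 288} in uniformly random order; by symmetry P[π(i) > π(j)] = 1/2.
By linearity: E[X] = 41328 · (1/2) = C(288, 2) · (1/2) = 41328/2 = 20664 ≈ 20664.0000.

E[X] = 20664 = 20664.0000.


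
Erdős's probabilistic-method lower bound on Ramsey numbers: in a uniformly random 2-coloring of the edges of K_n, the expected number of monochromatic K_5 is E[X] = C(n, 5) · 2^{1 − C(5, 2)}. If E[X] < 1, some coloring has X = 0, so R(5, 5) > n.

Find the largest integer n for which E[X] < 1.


We need C(n, 5) · 2^{1 − 10} < 1, i.e. C(n, 5) < 2^{10 − 1} = 512.
Check values of n near the boundary:
  n = 10: C(10, 5) = 252; 252 < 512? YES
  n = 11: C(11, 5) = 462; 462 < 512? YES
  n = 12: C(12, 5) = 792; 792 < 512? NO
The largest n with C(n, 5) < 512 is n = 11 (where E[X] = 231/256 ≈ 0.9023438). Hence R(5, 5) > 11, i.e. R(5, 5) ≥ 12.

Largest n = 11; hence R(5, 5) > 11.


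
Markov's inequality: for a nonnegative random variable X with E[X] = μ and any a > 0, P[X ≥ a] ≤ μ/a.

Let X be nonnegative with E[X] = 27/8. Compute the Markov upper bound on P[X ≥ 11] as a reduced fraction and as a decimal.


μ = E[X] = 27/8, a = 11.
Markov: P[X ≥ 11] ≤ μ/a = (27/8)/11 = 27/88.
Numerically: ≈ 0.30682.
(Since a = 11 > μ = 3.37500, the bound 27/88 is < 1 and informative.)

P[X ≥ 11] ≤ 27/88 ≈ 0.30682.


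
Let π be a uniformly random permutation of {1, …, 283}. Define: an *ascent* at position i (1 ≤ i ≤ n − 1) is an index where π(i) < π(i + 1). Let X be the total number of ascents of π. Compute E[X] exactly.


Write X = Σ X_I over i = 1, …, 282, with X_I the indicator of one ascent.
There are 282 indicators.
For each fixed i, the pair (π(i), π(i+1)) is a uniformly random ordered pair of distinct values from {1, …, 283}; by symmetry P[π(i) < π(i+1)] = 1/2.
By linearity: E[X] = 282 · (1/2) = (283 − 1) · (1/2) = 141 ≈ 141.000.

E[X] = 141 = 141.000.


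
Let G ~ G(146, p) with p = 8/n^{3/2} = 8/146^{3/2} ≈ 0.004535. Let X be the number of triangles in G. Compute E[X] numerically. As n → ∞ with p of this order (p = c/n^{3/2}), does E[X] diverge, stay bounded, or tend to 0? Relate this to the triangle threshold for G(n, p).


Number of potential triangles: C(146, 3) = 508080.
Each occurs with probability p³ ≈ (0.004535)³ ≈ 9.325714e-08.
By linearity: E[X] = C(146, 3)·p³ ≈ 508080 · 9.325714e-08 ≈ 0.0474.
Since α = 3/2 > 1, p = c/n^{3/2} = o(1/n) is below the triangle threshold p ~ 1/n. Asymptotically E[X] ~ (c³/6)·n^{3(1−α)} = (8³/6)·n^{-1.5} → 0, so by Markov's inequality G has no triangles w.h.p.

E[X] ≈ 0.0474; in regime p = Θ(1/n^{3/2}) E[X] tends to 0 (below the triangle threshold p ~ 1/n).


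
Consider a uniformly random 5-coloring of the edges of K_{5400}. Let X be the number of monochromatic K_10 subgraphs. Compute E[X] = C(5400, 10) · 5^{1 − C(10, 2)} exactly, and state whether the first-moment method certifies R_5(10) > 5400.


E[X] = C(5400, 10) · 5^{1 − 45} = 5761735538961887279463031445160 · 5^{−44} = 5761735538961887279463031445160/5684341886080801486968994140625.
As a reduced fraction: E[X] = 1152347107792377455892606289032/1136868377216160297393798828125 ≈ 1.013615.
Is E[X] < 1? NO.
Since E[X] ≥ 1, the first-moment bound is inconclusive at n = 5400; it does NOT by itself certify R_5(10) > 5400.

E[X] = 1152347107792377455892606289032/1136868377216160297393798828125 ≈ 1.013615; E[X] ≥ 1; first-moment method inconclusive here.


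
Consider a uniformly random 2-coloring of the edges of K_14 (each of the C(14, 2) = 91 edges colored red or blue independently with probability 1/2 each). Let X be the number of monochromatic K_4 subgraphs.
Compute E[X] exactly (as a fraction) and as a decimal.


Let X = Σ_S X_S over the C(14, 4) = 1001 subsets S of size 4, where X_S = 1 if the K_4 on S is monochromatic.
For a fixed S, the K_4 on S has C(4, 2) = 6 edges. P[all 6 edges red] = (1/2)^6, and likewise for blue, so P[monochromatic] = 2·(1/2)^6 = 2^{1 − 6} = 1/32.
By linearity of expectation: E[X] = C(14, 4) · 2^{1 − 6} = 1001 · 1/32 = 1001/32.
Numerically: E[X] ≈ 31.28125.

E[X] = C(14,4)·2^(1−C(4,2)) = 1001/32 ≈ 31.28125.


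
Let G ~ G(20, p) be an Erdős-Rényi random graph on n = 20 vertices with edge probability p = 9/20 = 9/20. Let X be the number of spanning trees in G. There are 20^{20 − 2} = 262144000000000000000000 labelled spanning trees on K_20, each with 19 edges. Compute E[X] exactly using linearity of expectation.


K_20 has 20^{20 − 2} = 262144000000000000000000 labelled spanning trees.
For each such spanning tree H, let X_H = 1 if all 19 edges of H are present in G. Then P[X_H = 1] = p^{19} = (9/20)^{19} = 1350851717672992089/5242880000000000000000000.
By linearity: E[X] = Σ_H E[X_H] = 262144000000000000000000 · p^{19} = 262144000000000000000000 · 1350851717672992089/5242880000000000000000000 = 1350851717672992089/20.
Numerically: E[X] ≈ 6.7543e+16.

E[X] = 262144000000000000000000 · (9/20)^{19} = 1350851717672992089/20 ≈ 6.7543e+16.


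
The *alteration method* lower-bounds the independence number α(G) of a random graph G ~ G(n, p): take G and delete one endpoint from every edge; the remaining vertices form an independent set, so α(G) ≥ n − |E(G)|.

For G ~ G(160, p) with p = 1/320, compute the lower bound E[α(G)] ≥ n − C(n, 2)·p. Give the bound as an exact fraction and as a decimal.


E[|E(G)|] = C(160, 2)·p = 12720 · (1/320) = 159/4.
E[α(G)] ≥ n − E[|E(G)|] = 160 − 159/4 = 481/4.
Numerically: ≈ 120.250000.
(This is only a lower bound; the true E[α(G)] may be larger.)

E[α(G)] ≥ 481/4 ≈ 120.250000.


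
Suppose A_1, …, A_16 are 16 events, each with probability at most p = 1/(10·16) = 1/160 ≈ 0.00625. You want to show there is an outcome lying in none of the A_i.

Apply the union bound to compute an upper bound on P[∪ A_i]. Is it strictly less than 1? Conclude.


Union bound: P[∪_{i=1}^{16} A_i] ≤ Σ_i P[A_i] ≤ 16·p = 16·(1/160) = 1/10.
Numerically: 1/10 ≈ 0.10000.
Is 1/10 < 1? YES.
Since P[∪ A_i] ≤ 1/10 < 1, the complement has P[∩ A_i^c] ≥ 1 − 1/10 = 9/10 > 0, so some outcome avoids every A_i.

16·p = 1/10 ≈ 0.10000; existence CERTIFIED by the union bound.


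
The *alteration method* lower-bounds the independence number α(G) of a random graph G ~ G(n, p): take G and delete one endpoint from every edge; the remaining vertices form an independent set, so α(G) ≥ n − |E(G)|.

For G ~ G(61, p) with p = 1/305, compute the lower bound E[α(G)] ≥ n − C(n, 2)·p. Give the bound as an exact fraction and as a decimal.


E[|E(G)|] = C(61, 2)·p = 1830 · (1/305) = 6.
E[α(G)] ≥ n − E[|E(G)|] = 61 − 6 = 55.
Numerically: ≈ 55.000000.
(This is only a lower bound; the true E[α(G)] may be larger.)

E[α(G)] ≥ 55 ≈ 55.000000.


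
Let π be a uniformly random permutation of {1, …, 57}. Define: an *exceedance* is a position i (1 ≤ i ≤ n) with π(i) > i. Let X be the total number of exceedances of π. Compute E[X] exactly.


Write X = Σ_{i=1}^{57} X_i, where X_i = 1_{π(i) > i}.
For each fixed i, π(i) is uniform over {1, …, 57} (marginal of a uniform permutation), so P[π(i) > i] = (n − i)/n. Summing: Σ_{i=1}^{57} (n − i)/n = (0 + 1 + … + 56)/57 = 57(57 − 1)/(2·57) = (57 − 1)/2.
Hence E[X] = Σ_{i=1}^{57} (57 − i)/57 = 28 ≈ 28.000.

E[X] = 28 = 28.000.


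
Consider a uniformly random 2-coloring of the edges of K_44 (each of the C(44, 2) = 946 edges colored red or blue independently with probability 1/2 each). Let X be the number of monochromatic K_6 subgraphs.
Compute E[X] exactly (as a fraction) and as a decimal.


Let X = Σ_S X_S over the C(44, 6) = 7059052 subsets S of size 6, where X_S = 1 if the K_6 on S is monochromatic.
For a fixed S, the K_6 on S has C(6, 2) = 15 edges. P[all 15 edges red] = (1/2)^15, and likewise for blue, so P[monochromatic] = 2·(1/2)^15 = 2^{1 − 15} = 1/16384.
By linearity: E[X] = C(44, 6) · 2^{1 − 15} = 7059052 · 1/16384 = 1764763/4096.
Numerically: E[X] ≈ 430.850.

E[X] = C(44,6)·2^(1−C(6,2)) = 1764763/4096 ≈ 430.850.


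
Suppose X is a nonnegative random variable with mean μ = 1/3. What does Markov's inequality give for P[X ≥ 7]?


μ = E[X] = 1/3, a = 7.
Markov: P[X ≥ 7] ≤ μ/a = (1/3)/7 = 1/21.
Numerically: ≈ 0.04762.
(Since a = 7 > μ = 0.33333, the bound 1/21 is < 1 and informative.)

P[X ≥ 7] ≤ 1/21 ≈ 0.04762.


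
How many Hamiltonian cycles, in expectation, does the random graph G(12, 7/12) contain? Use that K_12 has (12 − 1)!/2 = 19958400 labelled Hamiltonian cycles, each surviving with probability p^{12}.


K_12 has (12 − 1)!/2 = 19958400 labelled Hamiltonian cycles.
For each such Hamiltonian cycle H, let X_H = 1 if all 12 edges of H are present in G. Then P[X_H = 1] = p^{12} = (7/12)^{12} = 13841287201/8916100448256.
Summing the indicators: E[X] = Σ_H E[X_H] = 19958400 · p^{12} = 19958400 · 13841287201/8916100448256 = 26644477861925/859963392.
Numerically: E[X] ≈ 3.1e+04.

E[X] = 19958400 · (7/12)^{12} = 26644477861925/859963392 ≈ 3.1e+04.


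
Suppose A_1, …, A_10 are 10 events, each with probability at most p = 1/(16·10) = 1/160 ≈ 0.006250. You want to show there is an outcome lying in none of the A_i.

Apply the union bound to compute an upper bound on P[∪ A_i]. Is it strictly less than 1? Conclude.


Union bound: P[∪_{i=1}^{10} A_i] ≤ Σ_i P[A_i] ≤ 10·p = 10·(1/160) = 1/16.
Numerically: 1/16 ≈ 0.062500.
Is 1/16 < 1? YES.
Since P[∪ A_i] ≤ 1/16 < 1, the complement has P[∩ A_i^c] ≥ 1 − 1/16 = 15/16 > 0, so some outcome avoids every A_i.

10·p = 1/16 ≈ 0.062500; existence CERTIFIED by the union bound.


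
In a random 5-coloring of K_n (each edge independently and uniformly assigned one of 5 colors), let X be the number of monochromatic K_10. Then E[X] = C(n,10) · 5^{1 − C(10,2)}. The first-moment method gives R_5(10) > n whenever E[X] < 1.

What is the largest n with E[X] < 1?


We need C(n, 10) · 5^{1 − 45} < 1, i.e. C(n, 10) < 5^{45 − 1} = 5684341886080801486968994140625.
Check values of n near the boundary:
  n = 5390: C(5390, 10) = 5655833965919099070255434039753; 5655833965919099070255434039753 < 5684341886080801486968994140625? YES
  n = 5391: C(5391, 10) = 5666344714787188828795213697883; 5666344714787188828795213697883 < 5684341886080801486968994140625? YES
  n = 5392: C(5392, 10) = 5676873040158402483252283957448; 5676873040158402483252283957448 < 5684341886080801486968994140625? YES
  n = 5393: C(5393, 10) = 5687418968154238267170642278008; 5687418968154238267170642278008 < 5684341886080801486968994140625? NO
  n = 5394: C(5394, 10) = 5697982524930156243149785372878; 5697982524930156243149785372878 < 5684341886080801486968994140625? NO
  n = 5395: C(5395, 10) = 5708563736675616143322765475706; 5708563736675616143322765475706 < 5684341886080801486968994140625? NO
The largest n with C(n, 10) < 5684341886080801486968994140625 is n = 5392 (where E[X] = 5676873040158402483252283957448/5684341886080801486968994140625 ≈ 0.998686). Hence R_5(10) > 5392, i.e. R_5(10) ≥ 5393.

Largest n = 5392; hence R_5(10) > 5392.


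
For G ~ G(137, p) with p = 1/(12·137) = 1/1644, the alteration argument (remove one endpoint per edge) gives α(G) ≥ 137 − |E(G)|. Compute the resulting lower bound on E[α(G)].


E[|E(G)|] = C(137, 2)·p = 9316 · (1/1644) = 17/3.
E[α(G)] ≥ n − E[|E(G)|] = 137 − 17/3 = 394/3.
Numerically: ≈ 131.333.
(This is only a lower bound; the true E[α(G)] may be larger.)

E[α(G)] ≥ 394/3 ≈ 131.333.


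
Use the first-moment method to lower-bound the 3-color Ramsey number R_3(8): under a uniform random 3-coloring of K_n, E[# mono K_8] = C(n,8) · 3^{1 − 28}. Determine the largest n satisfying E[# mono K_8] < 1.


We need C(n, 8) · 3^{1 − 28} < 1, i.e. C(n, 8) < 3^{28 − 1} = 7625597484987.
Check values of n near the boundary:
  n = 153: C(153, 8) = 6183023199255; 6183023199255 < 7625597484987? YES
  n = 154: C(154, 8) = 6521818990995; 6521818990995 < 7625597484987? YES
  n = 155: C(155, 8) = 6876747915675; 6876747915675 < 7625597484987? YES
  n = 156: C(156, 8) = 7248464019225; 7248464019225 < 7625597484987? YES
  n = 157: C(157, 8) = 7637643295425; 7637643295425 < 7625597484987? NO
  n = 158: C(158, 8) = 8044984271181; 8044984271181 < 7625597484987? NO
  n = 159: C(159, 8) = 8471208603429; 8471208603429 < 7625597484987? NO
The largest n with C(n, 8) < 7625597484987 is n = 156 (where E[X] = 805384891025/847288609443 ≈ 0.9505437). Hence R_3(8) > 156, i.e. R_3(8) ≥ 157.

Largest n = 156; hence R_3(8) > 156.


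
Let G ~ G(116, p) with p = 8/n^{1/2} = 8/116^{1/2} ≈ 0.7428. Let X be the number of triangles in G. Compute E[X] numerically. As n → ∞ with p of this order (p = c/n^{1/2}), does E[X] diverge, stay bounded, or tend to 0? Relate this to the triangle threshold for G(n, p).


Number of potential triangles: C(116, 3) = 253460.
Each occurs with probability p³ ≈ (0.7428)³ ≈ 4.098104e-01.
By linearity: E[X] = C(116, 3)·p³ ≈ 253460 · 4.098104e-01 ≈ 103870.5444.
Since α = 1/2 < 1, p = c/n^{1/2} ≫ 1/n is above the triangle threshold p ~ 1/n. Asymptotically E[X] ~ (c³/6)·n^{3(1−α)} = (8³/6)·n^{1.5} → ∞; triangles are abundant w.h.p.

E[X] ≈ 103870.5444; in regime p = Θ(1/n^{1/2}) E[X] diverges (above the triangle threshold p ~ 1/n).


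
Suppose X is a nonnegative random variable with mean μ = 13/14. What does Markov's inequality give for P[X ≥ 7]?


μ = E[X] = 13/14, a = 7.
Markov: P[X ≥ 7] ≤ μ/a = (13/14)/7 = 13/98.
Numerically: ≈ 0.1327.
(Since a = 7 > μ = 0.9286, the bound 13/98 is < 1 and informative.)

P[X ≥ 7] ≤ 13/98 ≈ 0.1327.


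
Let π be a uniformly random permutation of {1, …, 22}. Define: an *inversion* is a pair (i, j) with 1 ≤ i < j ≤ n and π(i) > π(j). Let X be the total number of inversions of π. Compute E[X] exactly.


Write X = Σ X_I over the C(22, 2) = 231 pairs i < j, with X_I the indicator of one inversion.
There are 231 indicators.
For each fixed pair i < j, the values π(i) and π(j) are two distinct elements of {1, …, 22} in uniformly random order; by symmetry P[π(i) > π(j)] = 1/2.
By linearity: E[X] = 231 · (1/2) = C(22, 2) · (1/2) = 231/2 = 231/2 ≈ 115.50000.

E[X] = 231/2 = 115.50000.


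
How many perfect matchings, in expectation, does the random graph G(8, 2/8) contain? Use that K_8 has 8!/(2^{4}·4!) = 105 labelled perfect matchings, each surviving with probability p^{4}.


K_8 has 8!/(2^{4}·4!) = 105 labelled perfect matchings.
For each such perfect matching H, let X_H = 1 if all 4 edges of H are present in G. Then P[X_H = 1] = p^{4} = (1/4)^{4} = 1/256.
By linearity of expectation: E[X] = Σ_H E[X_H] = 105 · p^{4} = 105 · 1/256 = 105/256.
Numerically: E[X] ≈ 0.410156.

E[X] = 105 · (1/4)^{4} = 105/256 ≈ 0.410156.


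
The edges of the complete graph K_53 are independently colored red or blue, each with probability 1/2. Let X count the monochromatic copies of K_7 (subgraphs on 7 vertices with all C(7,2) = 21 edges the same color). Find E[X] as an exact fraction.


Let X = Σ_S X_S over the C(53, 7) = 154143080 subsets S of size 7, where X_S = 1 if the K_7 on S is monochromatic.
For a fixed S, the K_7 on S has C(7, 2) = 21 edges. P[all 21 edges red] = (1/2)^21, and likewise for blue, so P[monochromatic] = 2·(1/2)^21 = 2^{1 − 21} = 1/1048576.
By linearity: E[X] = C(53, 7) · 2^{1 − 21} = 154143080 · 1/1048576 = 19267885/131072.
Numerically: E[X] ≈ 147.0023.

E[X] = C(53,7)·2^(1−C(7,2)) = 19267885/131072 ≈ 147.0023.


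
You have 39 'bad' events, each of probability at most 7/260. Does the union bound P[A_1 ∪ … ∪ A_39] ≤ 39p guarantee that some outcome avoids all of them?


Union bound: P[∪_{i=1}^{39} A_i] ≤ Σ_i P[A_i] ≤ 39·p = 39·(7/260) = 21/20.
Numerically: 21/20 ≈ 1.0500.
Is 21/20 < 1? NO.
Since the bound 21/20 is ≥ 1, the union bound is uninformative here; it does NOT by itself certify existence.

39·p = 21/20 ≈ 1.0500; existence NOT certified by the union bound.


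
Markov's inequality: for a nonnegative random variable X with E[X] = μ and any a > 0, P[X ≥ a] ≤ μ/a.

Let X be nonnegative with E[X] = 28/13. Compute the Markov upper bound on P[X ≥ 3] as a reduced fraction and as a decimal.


μ = E[X] = 28/13, a = 3.
Markov: P[X ≥ 3] ≤ μ/a = (28/13)/3 = 28/39.
Numerically: ≈ 0.71795.
(Since a = 3 > μ = 2.15385, the bound 28/39 is < 1 and informative.)

P[X ≥ 3] ≤ 28/39 ≈ 0.71795.


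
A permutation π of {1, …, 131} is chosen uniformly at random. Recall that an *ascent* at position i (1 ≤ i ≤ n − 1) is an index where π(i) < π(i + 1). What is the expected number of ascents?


Write X = Σ X_I over i = 1, …, 130, with X_I the indicator of one ascent.
There are 130 indicators.
For each fixed i, the pair (π(i), π(i+1)) is a uniformly random ordered pair of distinct values from {1, …, 131}; by symmetry P[π(i) < π(i+1)] = 1/2.
By linearity: E[X] = 130 · (1/2) = (131 − 1) · (1/2) = 65 ≈ 65.000000.

E[X] = 65 = 65.000000.


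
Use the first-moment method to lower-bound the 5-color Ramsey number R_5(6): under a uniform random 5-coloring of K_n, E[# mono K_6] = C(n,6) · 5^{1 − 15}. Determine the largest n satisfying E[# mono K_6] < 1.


We need C(n, 6) · 5^{1 − 15} < 1, i.e. C(n, 6) < 5^{15 − 1} = 6103515625.
Check values of n near the boundary:
  n = 129: C(129, 6) = 5688177600; 5688177600 < 6103515625? YES
  n = 130: C(130, 6) = 5963412000; 5963412000 < 6103515625? YES
  n = 131: C(131, 6) = 6249655776; 6249655776 < 6103515625? NO
  n = 132: C(132, 6) = 6547258432; 6547258432 < 6103515625? NO
  n = 133: C(133, 6) = 6856577728; 6856577728 < 6103515625? NO
The largest n with C(n, 6) < 6103515625 is n = 130 (where E[X] = 47707296/48828125 ≈ 0.977045). Hence R_5(6) > 130, i.e. R_5(6) ≥ 131.

Largest n = 130; hence R_5(6) > 130.


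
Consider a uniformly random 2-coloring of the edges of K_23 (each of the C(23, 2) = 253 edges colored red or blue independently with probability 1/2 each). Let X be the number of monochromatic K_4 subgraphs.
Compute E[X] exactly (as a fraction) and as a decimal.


Let X = Σ_S X_S over the C(23, 4) = 8855 subsets S of size 4, where X_S = 1 if the K_4 on S is monochromatic.
For a fixed S, the K_4 on S has C(4, 2) = 6 edges. P[all 6 edges red] = (1/2)^6, and likewise for blue, so P[monochromatic] = 2·(1/2)^6 = 2^{1 − 6} = 1/32.
Summing: E[X] = C(23, 4) · 2^{1 − 6} = 8855 · 1/32 = 8855/32.
Numerically: E[X] ≈ 276.719.

E[X] = C(23,4)·2^(1−C(4,2)) = 8855/32 ≈ 276.719.


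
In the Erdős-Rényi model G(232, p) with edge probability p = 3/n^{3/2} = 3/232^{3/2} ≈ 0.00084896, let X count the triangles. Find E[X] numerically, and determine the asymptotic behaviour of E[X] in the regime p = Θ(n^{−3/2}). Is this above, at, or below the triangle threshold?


Number of potential triangles: C(232, 3) = 2054360.
Each occurs with probability p³ ≈ (0.00084896)³ ≈ 6.1188222e-10.
By linearity: E[X] = C(232, 3)·p³ ≈ 2054360 · 6.1188222e-10 ≈ 0.00126.
Since α = 3/2 > 1, p = c/n^{3/2} = o(1/n) is below the triangle threshold p ~ 1/n. Asymptotically E[X] ~ (c³/6)·n^{3(1−α)} = (3³/6)·n^{-1.5} → 0, so by Markov's inequality G has no triangles w.h.p.

E[X] ≈ 0.00126; in regime p = Θ(1/n^{3/2}) E[X] tends to 0 (below the triangle threshold p ~ 1/n).


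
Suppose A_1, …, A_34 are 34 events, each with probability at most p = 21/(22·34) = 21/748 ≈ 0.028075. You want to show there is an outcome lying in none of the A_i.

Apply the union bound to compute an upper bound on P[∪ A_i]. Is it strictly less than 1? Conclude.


Union bound: P[∪_{i=1}^{34} A_i] ≤ Σ_i P[A_i] ≤ 34·p = 34·(21/748) = 21/22.
Numerically: 21/22 ≈ 0.954545.
Is 21/22 < 1? YES.
Since P[∪ A_i] ≤ 21/22 < 1, the complement has P[∩ A_i^c] ≥ 1 − 21/22 = 1/22 > 0, so some outcome avoids every A_i.

34·p = 21/22 ≈ 0.954545; existence CERTIFIED by the union bound.


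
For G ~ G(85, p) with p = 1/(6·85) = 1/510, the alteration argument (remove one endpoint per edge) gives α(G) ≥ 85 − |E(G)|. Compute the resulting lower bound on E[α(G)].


E[|E(G)|] = C(85, 2)·p = 3570 · (1/510) = 7.
E[α(G)] ≥ n − E[|E(G)|] = 85 − 7 = 78.
Numerically: ≈ 78.000.
(This is only a lower bound; the true E[α(G)] may be larger.)

E[α(G)] ≥ 78 ≈ 78.000.


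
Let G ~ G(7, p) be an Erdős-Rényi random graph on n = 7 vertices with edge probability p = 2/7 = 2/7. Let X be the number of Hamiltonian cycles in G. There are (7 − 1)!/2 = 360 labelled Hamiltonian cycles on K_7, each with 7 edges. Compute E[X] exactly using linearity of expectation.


K_7 has (7 − 1)!/2 = 360 labelled Hamiltonian cycles.
For each such Hamiltonian cycle H, let X_H = 1 if all 7 edges of H are present in G. Then P[X_H = 1] = p^{7} = (2/7)^{7} = 128/823543.
By linearity of expectation: E[X] = Σ_H E[X_H] = 360 · p^{7} = 360 · 128/823543 = 46080/823543.
Numerically: E[X] ≈ 0.056.

E[X] = 360 · (2/7)^{7} = 46080/823543 ≈ 0.056.


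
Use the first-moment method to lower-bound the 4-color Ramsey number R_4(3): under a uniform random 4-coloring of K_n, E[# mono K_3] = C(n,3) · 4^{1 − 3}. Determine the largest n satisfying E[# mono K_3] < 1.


We need C(n, 3) · 4^{1 − 3} < 1, i.e. C(n, 3) < 4^{3 − 1} = 16.
Check values of n near the boundary:
  n = 3: C(3, 3) = 1; 1 < 16? YES
  n = 4: C(4, 3) = 4; 4 < 16? YES
  n = 5: C(5, 3) = 10; 10 < 16? YES
  n = 6: C(6, 3) = 20; 20 < 16? NO
The largest n with C(n, 3) < 16 is n = 5 (where E[X] = 5/8 ≈ 0.6250000). Hence R_4(3) > 5, i.e. R_4(3) ≥ 6.

Largest n = 5; hence R_4(3) > 5.


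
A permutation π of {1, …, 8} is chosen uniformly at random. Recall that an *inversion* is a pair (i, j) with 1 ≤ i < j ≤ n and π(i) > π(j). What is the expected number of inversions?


Write X = Σ X_I over the C(8, 2) = 28 pairs i < j, with X_I the indicator of one inversion.
There are 28 indicators.
For each fixed pair i < j, the values π(i) and π(j) are two distinct elements of {1, …, 8} in uniformly random order; by symmetry P[π(i) > π(j)] = 1/2.
By linearity: E[X] = 28 · (1/2) = C(8, 2) · (1/2) = 28/2 = 14 ≈ 14.000000.

E[X] = 14 = 14.000000.


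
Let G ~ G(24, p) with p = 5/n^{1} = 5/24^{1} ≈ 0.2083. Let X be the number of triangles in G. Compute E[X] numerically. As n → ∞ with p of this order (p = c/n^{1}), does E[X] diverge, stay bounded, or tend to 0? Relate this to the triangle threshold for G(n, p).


Number of potential triangles: C(24, 3) = 2024.
Each occurs with probability p³ ≈ (0.2083)³ ≈ 9.042245e-03.
By linearity: E[X] = C(24, 3)·p³ ≈ 2024 · 9.042245e-03 ≈ 18.3015.
Here α = 1, so p = 5/n is exactly at the triangle threshold p ~ 1/n. Asymptotically E[X] → c³/6 = 5³/6 = 125/6 ≈ 20.8333, a bounded constant. In this regime the triangle count is asymptotically Poisson(c³/6).

E[X] ≈ 18.3015; in regime p = Θ(1/n^{1}) E[X] stays bounded (at the triangle threshold p ~ 1/n).


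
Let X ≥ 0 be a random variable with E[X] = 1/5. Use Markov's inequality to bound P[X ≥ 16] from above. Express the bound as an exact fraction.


μ = E[X] = 1/5, a = 16.
Markov: P[X ≥ 16] ≤ μ/a = (1/5)/16 = 1/80.
Numerically: ≈ 0.013.
(Since a = 16 > μ = 0.200, the bound 1/80 is < 1 and informative.)

P[X ≥ 16] ≤ 1/80 ≈ 0.013.


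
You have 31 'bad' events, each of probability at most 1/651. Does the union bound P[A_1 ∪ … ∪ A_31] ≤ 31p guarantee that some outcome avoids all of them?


Union bound: P[∪_{i=1}^{31} A_i] ≤ Σ_i P[A_i] ≤ 31·p = 31·(1/651) = 1/21.
Numerically: 1/21 ≈ 0.0476.
Is 1/21 < 1? YES.
Since P[∪ A_i] ≤ 1/21 < 1, the complement has P[∩ A_i^c] ≥ 1 − 1/21 = 20/21 > 0, so some outcome avoids every A_i.

31·p = 1/21 ≈ 0.0476; existence CERTIFIED by the union bound.


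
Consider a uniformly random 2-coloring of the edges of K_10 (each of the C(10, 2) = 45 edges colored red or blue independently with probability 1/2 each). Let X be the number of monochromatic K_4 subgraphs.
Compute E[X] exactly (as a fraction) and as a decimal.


Let X = Σ_S X_S over the C(10, 4) = 210 subsets S of size 4, where X_S = 1 if the K_4 on S is monochromatic.
For a fixed S, the K_4 on S has C(4, 2) = 6 edges. P[all 6 edges red] = (1/2)^6, and likewise for blue, so P[monochromatic] = 2·(1/2)^6 = 2^{1 − 6} = 1/32.
By linearity: E[X] = C(10, 4) · 2^{1 − 6} = 210 · 1/32 = 105/16.
Numerically: E[X] ≈ 6.562.

E[X] = C(10,4)·2^(1−C(4,2)) = 105/16 ≈ 6.562.


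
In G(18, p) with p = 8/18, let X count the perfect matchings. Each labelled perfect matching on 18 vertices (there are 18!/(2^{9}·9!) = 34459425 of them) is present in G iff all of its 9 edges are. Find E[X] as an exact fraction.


K_18 has 18!/(2^{9}·9!) = 34459425 labelled perfect matchings.
For each such perfect matching H, let X_H = 1 if all 9 edges of H are present in G. Then P[X_H = 1] = p^{9} = (4/9)^{9} = 262144/387420489.
By linearity: E[X] = Σ_H E[X_H] = 34459425 · p^{9} = 34459425 · 262144/387420489 = 111522611200/4782969.
Numerically: E[X] ≈ 23317.

E[X] = 34459425 · (4/9)^{9} = 111522611200/4782969 ≈ 23317.


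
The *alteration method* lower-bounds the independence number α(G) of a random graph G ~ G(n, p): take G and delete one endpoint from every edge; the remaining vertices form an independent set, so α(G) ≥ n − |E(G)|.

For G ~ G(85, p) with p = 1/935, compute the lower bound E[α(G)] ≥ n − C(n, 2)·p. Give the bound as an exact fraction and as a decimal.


E[|E(G)|] = C(85, 2)·p = 3570 · (1/935) = 42/11.
E[α(G)] ≥ n − E[|E(G)|] = 85 − 42/11 = 893/11.
Numerically: ≈ 81.1818.
(This is only a lower bound; the true E[α(G)] may be larger.)

E[α(G)] ≥ 893/11 ≈ 81.1818.


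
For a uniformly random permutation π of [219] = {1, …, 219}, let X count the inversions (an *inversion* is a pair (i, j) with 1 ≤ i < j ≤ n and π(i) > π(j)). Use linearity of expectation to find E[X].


Write X = Σ X_I over the C(219, 2) = 23871 pairs i < j, with X_I the indicator of one inversion.
There are 23871 indicators.
For each fixed pair i < j, the values π(i) and π(j) are two distinct elements of {1, …, 219} in uniformly random order; by symmetry P[π(i) > π(j)] = 1/2.
By linearity: E[X] = 23871 · (1/2) = C(219, 2) · (1/2) = 23871/2 = 23871/2 ≈ 11935.5000.

E[X] = 23871/2 = 11935.5000.


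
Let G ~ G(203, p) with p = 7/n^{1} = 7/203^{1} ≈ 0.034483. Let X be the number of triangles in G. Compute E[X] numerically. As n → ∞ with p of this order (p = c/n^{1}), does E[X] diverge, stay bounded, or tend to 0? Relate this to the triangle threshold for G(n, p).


Number of potential triangles: C(203, 3) = 1373701.
Each occurs with probability p³ ≈ (0.034483)³ ≈ 4.1002091e-05.
By linearity: E[X] = C(203, 3)·p³ ≈ 1373701 · 4.1002091e-05 ≈ 56.32461.
Here α = 1, so p = 7/n is exactly at the triangle threshold p ~ 1/n. Asymptotically E[X] → c³/6 = 7³/6 = 343/6 ≈ 57.16667, a bounded constant. In this regime the triangle count is asymptotically Poisson(c³/6).

E[X] ≈ 56.32461; in regime p = Θ(1/n^{1}) E[X] stays bounded (at the triangle threshold p ~ 1/n).


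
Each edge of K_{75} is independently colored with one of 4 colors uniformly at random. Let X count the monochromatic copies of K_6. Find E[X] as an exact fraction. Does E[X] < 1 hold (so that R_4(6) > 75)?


E[X] = C(75, 6) · 4^{1 − 15} = 201359550 · 4^{−14} = 201359550/268435456.
As a reduced fraction: E[X] = 100679775/134217728 ≈ 0.750.
Is E[X] < 1? YES.
Since E[X] < 1, there exists a 4-coloring of K_{75} with no monochromatic K_6; hence R_4(6) > 75.

E[X] = 100679775/134217728 ≈ 0.750; E[X] < 1, so R_4(6) > 75.


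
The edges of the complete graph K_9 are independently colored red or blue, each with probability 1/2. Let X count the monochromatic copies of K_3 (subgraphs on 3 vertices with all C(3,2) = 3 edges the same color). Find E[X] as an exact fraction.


Let X = Σ_S X_S over the C(9, 3) = 84 subsets S of size 3, where X_S = 1 if the K_3 on S is monochromatic.
For a fixed S, the K_3 on S has C(3, 2) = 3 edges. P[all 3 edges red] = (1/2)^3, and likewise for blue, so P[monochromatic] = 2·(1/2)^3 = 2^{1 − 3} = 1/4.
By linearity of expectation: E[X] = C(9, 3) · 2^{1 − 3} = 84 · 1/4 = 21.
Numerically: E[X] ≈ 21.000.

E[X] = C(9,3)·2^(1−C(3,2)) = 21 ≈ 21.000.


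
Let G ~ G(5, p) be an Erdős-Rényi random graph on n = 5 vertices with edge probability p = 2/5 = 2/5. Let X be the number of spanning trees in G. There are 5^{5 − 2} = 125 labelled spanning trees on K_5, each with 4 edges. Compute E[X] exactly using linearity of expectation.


K_5 has 5^{5 − 2} = 125 labelled spanning trees.
For each such spanning tree H, let X_H = 1 if all 4 edges of H are present in G. Then P[X_H = 1] = p^{4} = (2/5)^{4} = 16/625.
By linearity of expectation: E[X] = Σ_H E[X_H] = 125 · p^{4} = 125 · 16/625 = 16/5.
Numerically: E[X] ≈ 3.2.

E[X] = 125 · (2/5)^{4} = 16/5 ≈ 3.2.


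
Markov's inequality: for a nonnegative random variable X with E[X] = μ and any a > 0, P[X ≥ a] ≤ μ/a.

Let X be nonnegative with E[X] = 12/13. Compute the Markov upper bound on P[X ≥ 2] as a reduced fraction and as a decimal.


μ = E[X] = 12/13, a = 2.
Markov: P[X ≥ 2] ≤ μ/a = (12/13)/2 = 6/13.
Numerically: ≈ 0.4615.
(Since a = 2 > μ = 0.9231, the bound 6/13 is < 1 and informative.)

P[X ≥ 2] ≤ 6/13 ≈ 0.4615.


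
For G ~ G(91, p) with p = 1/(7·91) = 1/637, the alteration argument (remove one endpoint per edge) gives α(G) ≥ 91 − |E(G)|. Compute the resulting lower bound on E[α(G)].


E[|E(G)|] = C(91, 2)·p = 4095 · (1/637) = 45/7.
E[α(G)] ≥ n − E[|E(G)|] = 91 − 45/7 = 592/7.
Numerically: ≈ 84.5714.
(This is only a lower bound; the true E[α(G)] may be larger.)

E[α(G)] ≥ 592/7 ≈ 84.5714.


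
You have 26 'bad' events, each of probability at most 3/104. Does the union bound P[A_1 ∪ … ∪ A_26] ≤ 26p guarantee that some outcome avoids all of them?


Union bound: P[∪_{i=1}^{26} A_i] ≤ Σ_i P[A_i] ≤ 26·p = 26·(3/104) = 3/4.
Numerically: 3/4 ≈ 0.750000.
Is 3/4 < 1? YES.
Since P[∪ A_i] ≤ 3/4 < 1, the complement has P[∩ A_i^c] ≥ 1 − 3/4 = 1/4 > 0, so some outcome avoids every A_i.

26·p = 3/4 ≈ 0.750000; existence CERTIFIED by the union bound.


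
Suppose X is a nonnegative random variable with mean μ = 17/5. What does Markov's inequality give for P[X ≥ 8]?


μ = E[X] = 17/5, a = 8.
Markov: P[X ≥ 8] ≤ μ/a = (17/5)/8 = 17/40.
Numerically: ≈ 0.4250.
(Since a = 8 > μ = 3.4000, the bound 17/40 is < 1 and informative.)

P[X ≥ 8] ≤ 17/40 ≈ 0.4250.


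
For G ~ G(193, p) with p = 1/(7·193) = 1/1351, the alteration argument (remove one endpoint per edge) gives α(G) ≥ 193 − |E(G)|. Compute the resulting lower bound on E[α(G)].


E[|E(G)|] = C(193, 2)·p = 18528 · (1/1351) = 96/7.
E[α(G)] ≥ n − E[|E(G)|] = 193 − 96/7 = 1255/7.
Numerically: ≈ 179.285714.
(This is only a lower bound; the true E[α(G)] may be larger.)

E[α(G)] ≥ 1255/7 ≈ 179.285714.


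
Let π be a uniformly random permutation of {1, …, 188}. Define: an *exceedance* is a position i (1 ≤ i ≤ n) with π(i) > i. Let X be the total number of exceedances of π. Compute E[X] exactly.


Write X = Σ_{i=1}^{188} X_i, where X_i = 1_{π(i) > i}.
For each fixed i, π(i) is uniform over {1, …, 188} (marginal of a uniform permutation), so P[π(i) > i] = (n − i)/n. Summing: Σ_{i=1}^{188} (n − i)/n = (0 + 1 + … + 187)/188 = 188(188 − 1)/(2·188) = (188 − 1)/2.
Hence E[X] = Σ_{i=1}^{188} (188 − i)/188 = 187/2 ≈ 93.500.

E[X] = 187/2 = 93.500.


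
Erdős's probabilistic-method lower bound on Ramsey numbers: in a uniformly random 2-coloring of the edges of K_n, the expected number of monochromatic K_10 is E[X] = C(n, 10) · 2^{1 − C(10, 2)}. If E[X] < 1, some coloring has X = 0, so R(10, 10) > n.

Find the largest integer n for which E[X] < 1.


We need C(n, 10) · 2^{1 − 45} < 1, i.e. C(n, 10) < 2^{45 − 1} = 17592186044416.
Check values of n near the boundary:
  n = 96: C(96, 10) = 11279926456656; 11279926456656 < 17592186044416? YES
  n = 97: C(97, 10) = 12576469727536; 12576469727536 < 17592186044416? YES
  n = 98: C(98, 10) = 14005614014756; 14005614014756 < 17592186044416? YES
  n = 99: C(99, 10) = 15579278510796; 15579278510796 < 17592186044416? YES
  n = 100: C(100, 10) = 17310309456440; 17310309456440 < 17592186044416? YES
  n = 101: C(101, 10) = 19212541264840; 19212541264840 < 17592186044416? NO
  n = 102: C(102, 10) = 21300860967540; 21300860967540 < 17592186044416? NO
The largest n with C(n, 10) < 17592186044416 is n = 100 (where E[X] = 2163788682055/2199023255552 ≈ 0.98398). Hence R(10, 10) > 100, i.e. R(10, 10) ≥ 101.

Largest n = 100; hence R(10, 10) > 100.


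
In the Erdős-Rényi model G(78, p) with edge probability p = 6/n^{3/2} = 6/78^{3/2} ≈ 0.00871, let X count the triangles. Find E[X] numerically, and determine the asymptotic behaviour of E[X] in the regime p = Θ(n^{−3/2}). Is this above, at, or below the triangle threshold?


Number of potential triangles: C(78, 3) = 76076.
Each occurs with probability p³ ≈ (0.00871)³ ≈ 6.60736e-07.
By linearity: E[X] = C(78, 3)·p³ ≈ 76076 · 6.60736e-07 ≈ 0.050.
Since α = 3/2 > 1, p = c/n^{3/2} = o(1/n) is below the triangle threshold p ~ 1/n. Asymptotically E[X] ~ (c³/6)·n^{3(1−α)} = (6³/6)·n^{-1.5} → 0, so by Markov's inequality G has no triangles w.h.p.

E[X] ≈ 0.050; in regime p = Θ(1/n^{3/2}) E[X] tends to 0 (below the triangle threshold p ~ 1/n).
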